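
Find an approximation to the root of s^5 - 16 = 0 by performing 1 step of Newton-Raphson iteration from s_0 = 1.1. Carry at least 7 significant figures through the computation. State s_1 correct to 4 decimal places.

f'(s) = 5s^4
s_0 = 1.100000: f = -14.389490, f' = 7.320500 → s_1 = 1.100000 - (-14.389490)/(7.320500) = 3.065643

3.0656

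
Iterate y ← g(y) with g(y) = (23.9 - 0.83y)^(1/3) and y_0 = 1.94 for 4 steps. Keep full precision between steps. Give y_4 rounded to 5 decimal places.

y_1 = g(1.940000) = 2.814289
y_2 = g(2.814289) = 2.783411
y_3 = g(2.783411) = 2.784514
y_4 = g(2.784514) = 2.784474

2.78447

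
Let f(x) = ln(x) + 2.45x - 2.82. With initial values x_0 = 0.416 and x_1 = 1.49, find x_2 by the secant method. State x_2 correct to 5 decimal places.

Secant update: x_(k+1) = x_k − f(x_k)·(x_k − x_(k-1))/(f(x_k) − f(x_(k-1))).
f(x_0) = -2.677870, f(x_1) = 1.229276
x_2 = 1.490000 - (1.229276)·(1.490000 - 0.416000)/(1.229276 - (-2.677870)) = 1.152095; f(x_2) = 0.144216

1.15210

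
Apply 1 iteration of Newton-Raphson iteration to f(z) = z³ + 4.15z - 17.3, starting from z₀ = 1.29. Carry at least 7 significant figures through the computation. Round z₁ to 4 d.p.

2.3619

f'(z) = 3z² + 4.15
z_0 = 1.290000: f = -9.799811, f' = 9.142300 → z_1 = 1.290000 - (-9.799811)/(9.142300) = 2.361920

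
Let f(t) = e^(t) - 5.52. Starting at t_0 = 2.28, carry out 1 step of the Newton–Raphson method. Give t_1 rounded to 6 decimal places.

1.844609

Newton update: t ← t − f(t)/f'(t).
f'(t) = e^(t)
t_0 = 2.280000: f = 4.256680, f' = 9.776680 → t_1 = 2.280000 - (4.256680)/(9.776680) = 1.844609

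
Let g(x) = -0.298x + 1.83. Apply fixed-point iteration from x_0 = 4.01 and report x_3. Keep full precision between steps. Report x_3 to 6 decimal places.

1.341052

x_1 = g(4.010000) = 0.635020
x_2 = g(0.635020) = 1.640764
x_3 = g(1.640764) = 1.341052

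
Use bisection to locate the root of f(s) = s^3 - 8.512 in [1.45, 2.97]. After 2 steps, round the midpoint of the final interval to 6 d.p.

2.020000

f(1.450000) = -5.463375, f(2.970000) = 17.686073 (opposite signs)
step 1: m = 2.210000, f(m) = 2.281861 > 0 → root in [1.450000, 2.210000]
step 2: m = 1.830000, f(m) = -2.383513 < 0 → root in [1.830000, 2.210000]
Midpoint of [1.830000, 2.210000] = 2.020000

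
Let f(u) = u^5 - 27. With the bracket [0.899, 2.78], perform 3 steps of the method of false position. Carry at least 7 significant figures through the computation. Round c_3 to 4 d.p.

1.6117

f(0.899000) = -26.412783, f(2.780000) = 139.044303
step 1: c = 1.199274, f(c) = -24.519199 < 0 → new bracket [1.199274, 2.780000]
step 2: c = 1.436235, f(c) = -20.888792 < 0 → new bracket [1.436235, 2.780000]
step 3: c = 1.611743, f(c) = -16.123745 < 0 → new bracket [1.611743, 2.780000]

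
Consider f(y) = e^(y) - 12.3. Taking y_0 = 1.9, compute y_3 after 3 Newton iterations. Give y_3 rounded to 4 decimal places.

2.5099

f'(y) = e^(y)
y_0 = 1.900000: f = -5.614106, f' = 6.685894 → y_1 = 1.900000 - (-5.614106)/(6.685894) = 2.739694
y_1 = 2.739694: f = 3.182247, f' = 15.482247 → y_2 = 2.739694 - (3.182247)/(15.482247) = 2.534152
y_2 = 2.534152: f = 0.305741, f' = 12.605741 → y_3 = 2.534152 - (0.305741)/(12.605741) = 2.509898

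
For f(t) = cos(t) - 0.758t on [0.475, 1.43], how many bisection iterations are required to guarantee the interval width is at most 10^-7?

Initial width b − a = 1.43 − 0.475 = 0.955000.
After n steps the width is (b−a)/2^n; need (b−a)/2^n ≤ 10^-7.
So n ≥ log₂(0.955000/10^-7) = log₂(9550000.0000) ≈ 23.1871.
Hence n = 24.

24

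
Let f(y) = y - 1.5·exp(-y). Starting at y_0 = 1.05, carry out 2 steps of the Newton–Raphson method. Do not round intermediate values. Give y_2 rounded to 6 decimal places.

f'(y) = 1 + 1.5·exp(-y)
y_0 = 1.050000: f = 0.525093, f' = 1.524907 → y_1 = 1.050000 - (0.525093)/(1.524907) = 0.705655
y_1 = 0.705655: f = -0.035022, f' = 1.740677 → y_2 = 0.705655 - (-0.035022)/(1.740677) = 0.725775

0.725775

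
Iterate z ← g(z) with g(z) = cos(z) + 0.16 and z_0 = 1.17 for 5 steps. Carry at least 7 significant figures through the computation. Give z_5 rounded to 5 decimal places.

z_1 = g(1.170000) = 0.550152
z_2 = g(0.550152) = 1.012445
z_3 = g(1.012445) = 0.689788
z_4 = g(0.689788) = 0.931381
z_5 = g(0.931381) = 0.756727

0.75673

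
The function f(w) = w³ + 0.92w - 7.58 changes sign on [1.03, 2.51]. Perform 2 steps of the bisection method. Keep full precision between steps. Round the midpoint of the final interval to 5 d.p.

1.95500

f(1.030000) = -5.539673, f(2.510000) = 10.542451 (opposite signs)
step 1: m = 1.770000, f(m) = -0.406367 < 0 → root in [1.770000, 2.510000]
step 2: m = 2.140000, f(m) = 4.189144 > 0 → root in [1.770000, 2.140000]
Midpoint of [1.770000, 2.140000] = 1.955000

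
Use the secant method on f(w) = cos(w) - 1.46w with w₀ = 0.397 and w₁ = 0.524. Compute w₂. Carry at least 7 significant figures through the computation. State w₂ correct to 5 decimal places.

0.57693

Secant update: w_(k+1) = w_k − f(w_k)·(w_k − w_(k-1))/(f(w_k) − f(w_(k-1))).
f(w_0) = 0.342605, f(w_1) = 0.100785
w_2 = 0.524000 - (0.100785)·(0.524000 - 0.397000)/(0.100785 - (0.342605)) = 0.576930; f(w_2) = -0.004178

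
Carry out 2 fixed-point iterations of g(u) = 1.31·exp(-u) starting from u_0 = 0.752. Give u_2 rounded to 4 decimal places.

u_1 = g(0.752000) = 0.617564
u_2 = g(0.617564) = 0.706426

0.7064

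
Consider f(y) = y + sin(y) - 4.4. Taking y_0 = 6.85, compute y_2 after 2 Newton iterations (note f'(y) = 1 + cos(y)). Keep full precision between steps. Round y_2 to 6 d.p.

y_0 = 6.850000: f = 2.986948, f' = 1.843616 → y_1 = 6.850000 - (2.986948)/(1.843616) = 5.229843
y_1 = 5.229843: f = -0.039239, f' = 1.494669 → y_2 = 5.229843 - (-0.039239)/(1.494669) = 5.256095

5.256095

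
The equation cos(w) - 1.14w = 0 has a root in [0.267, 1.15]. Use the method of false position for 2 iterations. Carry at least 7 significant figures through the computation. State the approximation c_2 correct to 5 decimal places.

0.67792

f(0.267000) = 0.660187, f(1.150000) = -0.902513
step 1: c = 0.640037, f(c) = 0.072431 > 0 → new bracket [0.640037, 1.150000]
step 2: c = 0.677924, f(c) = 0.006044 > 0 → new bracket [0.677924, 1.150000]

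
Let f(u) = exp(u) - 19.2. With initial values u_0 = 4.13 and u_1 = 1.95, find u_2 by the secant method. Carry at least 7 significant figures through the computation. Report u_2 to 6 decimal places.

f(u_0) = 42.977923, f(u_1) = -12.171312
u_2 = 1.950000 - (-12.171312)·(1.950000 - 4.130000)/(-12.171312 - (42.977923)) = 2.431121; f(u_2) = -7.828376

2.431121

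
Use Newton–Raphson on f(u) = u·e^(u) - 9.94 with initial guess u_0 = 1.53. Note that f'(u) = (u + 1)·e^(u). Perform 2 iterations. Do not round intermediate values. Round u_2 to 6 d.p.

u_0 = 1.530000: f = -2.874189, f' = 11.683987 → u_1 = 1.530000 - (-2.874189)/(11.683987) = 1.775994
u_1 = 1.775994: f = 0.549283, f' = 16.395431 → u_2 = 1.775994 - (0.549283)/(16.395431) = 1.742492

1.742492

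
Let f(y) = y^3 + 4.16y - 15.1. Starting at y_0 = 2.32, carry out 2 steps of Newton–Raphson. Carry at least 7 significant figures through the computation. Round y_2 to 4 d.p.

f'(y) = 3y^2 + 4.16
y_0 = 2.320000: f = 7.038368, f' = 20.307200 → y_1 = 2.320000 - (7.038368)/(20.307200) = 1.973405
y_1 = 1.973405: f = 0.794454, f' = 15.842985 → y_2 = 1.973405 - (0.794454)/(15.842985) = 1.923260

1.9233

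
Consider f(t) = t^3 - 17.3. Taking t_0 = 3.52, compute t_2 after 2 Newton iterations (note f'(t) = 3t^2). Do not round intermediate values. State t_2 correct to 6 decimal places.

2.603958

t_0 = 3.520000: f = 26.314208, f' = 37.171200 → t_1 = 3.520000 - (26.314208)/(37.171200) = 2.812081
t_1 = 2.812081: f = 4.937367, f' = 23.723394 → t_2 = 2.812081 - (4.937367)/(23.723394) = 2.603958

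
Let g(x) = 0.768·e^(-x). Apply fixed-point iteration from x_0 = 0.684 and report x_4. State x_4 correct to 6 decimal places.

0.486762

x_1 = g(0.684000) = 0.387529
x_2 = g(0.387529) = 0.521266
x_3 = g(0.521266) = 0.456014
x_4 = g(0.456014) = 0.486762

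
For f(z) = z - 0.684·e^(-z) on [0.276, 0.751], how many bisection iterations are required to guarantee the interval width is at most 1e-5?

Initial width b − a = 0.751 − 0.276 = 0.475000.
After n steps the width is (b−a)/2^n; need (b−a)/2^n ≤ 1e-5.
So n ≥ log₂(0.475000/1e-5) = log₂(47500.0000) ≈ 15.5356.
Hence n = 16.

16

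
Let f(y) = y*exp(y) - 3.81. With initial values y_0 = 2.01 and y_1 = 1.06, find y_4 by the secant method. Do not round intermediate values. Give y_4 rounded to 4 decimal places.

f(y_0) = 11.191268, f(y_1) = -0.750447
y_2 = 1.060000 - (-0.750447)·(1.060000 - 2.010000)/(-0.750447 - (11.191268)) = 1.119700; f(y_2) = -0.379310
y_3 = 1.119700 - (-0.379310)·(1.119700 - 1.060000)/(-0.379310 - (-0.750447)) = 1.180715; f(y_3) = 0.035240
y_4 = 1.180715 - (0.035240)·(1.180715 - 1.119700)/(0.035240 - (-0.379310)) = 1.175529; f(y_4) = -0.001457

1.1755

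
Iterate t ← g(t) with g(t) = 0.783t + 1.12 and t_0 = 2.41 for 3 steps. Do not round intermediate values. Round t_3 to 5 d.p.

t_1 = g(2.410000) = 3.007030
t_2 = g(3.007030) = 3.474504
t_3 = g(3.474504) = 3.840537

3.84054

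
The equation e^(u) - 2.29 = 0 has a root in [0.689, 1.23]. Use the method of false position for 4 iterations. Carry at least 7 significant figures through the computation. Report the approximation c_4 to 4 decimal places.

0.8284

f(0.689000) = -0.298277, f(1.230000) = 1.131230
step 1: c = 0.801884, f(c) = -0.060263 < 0 → new bracket [0.801884, 1.230000]
step 2: c = 0.823537, f(c) = -0.011456 < 0 → new bracket [0.823537, 1.230000]
step 3: c = 0.827612, f(c) = -0.002152 < 0 → new bracket [0.827612, 1.230000]
step 4: c = 0.828376, f(c) = -0.000403 < 0 → new bracket [0.828376, 1.230000]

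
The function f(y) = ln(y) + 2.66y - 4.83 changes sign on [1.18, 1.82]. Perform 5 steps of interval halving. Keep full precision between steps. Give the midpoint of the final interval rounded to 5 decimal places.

f(1.180000) = -1.525686, f(1.820000) = 0.610037 (opposite signs)
step 1: m = 1.500000, f(m) = -0.434535 < 0 → root in [1.500000, 1.820000]
step 2: m = 1.660000, f(m) = 0.092418 > 0 → root in [1.500000, 1.660000]
step 3: m = 1.580000, f(m) = -0.169775 < 0 → root in [1.580000, 1.660000]
step 4: m = 1.620000, f(m) = -0.038374 < 0 → root in [1.620000, 1.660000]
step 5: m = 1.640000, f(m) = 0.027096 > 0 → root in [1.620000, 1.640000]
Midpoint of [1.620000, 1.640000] = 1.630000

1.63000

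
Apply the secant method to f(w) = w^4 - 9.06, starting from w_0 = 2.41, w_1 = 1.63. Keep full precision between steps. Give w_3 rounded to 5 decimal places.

f(w_0) = 24.674026, f(w_1) = -2.000882
w_2 = 1.630000 - (-2.000882)·(1.630000 - 2.410000)/(-2.000882 - (24.674026)) = 1.688508; f(w_2) = -0.931466
w_3 = 1.688508 - (-0.931466)·(1.688508 - 1.630000)/(-0.931466 - (-2.000882)) = 1.739468; f(w_3) = 0.095161

1.73947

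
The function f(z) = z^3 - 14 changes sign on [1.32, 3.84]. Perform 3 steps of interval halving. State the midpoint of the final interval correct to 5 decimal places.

f(1.320000) = -11.700032, f(3.840000) = 42.623104 (opposite signs)
step 1: m = 2.580000, f(m) = 3.173512 > 0 → root in [1.320000, 2.580000]
step 2: m = 1.950000, f(m) = -6.585125 < 0 → root in [1.950000, 2.580000]
step 3: m = 2.265000, f(m) = -2.380040 < 0 → root in [2.265000, 2.580000]
Midpoint of [2.265000, 2.580000] = 2.422500

2.42250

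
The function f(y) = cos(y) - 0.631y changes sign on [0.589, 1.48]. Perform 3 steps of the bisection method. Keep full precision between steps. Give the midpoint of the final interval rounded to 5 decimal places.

f(0.589000) = 0.459838, f(1.480000) = -0.843208 (opposite signs)
step 1: m = 1.034500, f(m) = -0.141814 < 0 → root in [0.589000, 1.034500]
step 2: m = 0.811750, f(m) = 0.176016 > 0 → root in [0.811750, 1.034500]
step 3: m = 0.923125, f(m) = 0.020839 > 0 → root in [0.923125, 1.034500]
Midpoint of [0.923125, 1.034500] = 0.978812

0.97881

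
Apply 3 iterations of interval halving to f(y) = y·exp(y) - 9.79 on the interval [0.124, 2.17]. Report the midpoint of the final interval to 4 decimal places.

1.7864

f(0.124000) = -9.649630, f(2.170000) = 9.215476 (opposite signs)
step 1: m = 1.147000, f(m) = -6.178404 < 0 → root in [1.147000, 2.170000]
step 2: m = 1.658500, f(m) = -1.080507 < 0 → root in [1.658500, 2.170000]
step 3: m = 1.914250, f(m) = 3.192157 > 0 → root in [1.658500, 1.914250]
Midpoint of [1.658500, 1.914250] = 1.786375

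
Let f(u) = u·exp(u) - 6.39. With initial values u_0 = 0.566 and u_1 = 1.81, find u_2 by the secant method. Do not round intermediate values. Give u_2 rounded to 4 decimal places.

1.2327

f(u_0) = -5.393156, f(u_1) = 4.669910
u_2 = 1.810000 - (4.669910)·(1.810000 - 0.566000)/(4.669910 - (-5.393156)) = 1.232704; f(u_2) = -2.161218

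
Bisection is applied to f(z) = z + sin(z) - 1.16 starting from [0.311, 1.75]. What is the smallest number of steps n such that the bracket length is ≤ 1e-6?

Initial width b − a = 1.75 − 0.311 = 1.439000.
After n steps the width is (b−a)/2^n; need (b−a)/2^n ≤ 1e-6.
So n ≥ log₂(1.439000/1e-6) = log₂(1439000.0000) ≈ 20.4566.
Hence n = 21.

21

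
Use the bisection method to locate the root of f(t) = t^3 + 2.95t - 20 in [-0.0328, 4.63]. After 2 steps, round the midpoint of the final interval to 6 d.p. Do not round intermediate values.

2.881450

f(-0.032800) = -20.096795, f(4.630000) = 92.911347 (opposite signs)
step 1: m = 2.298600, f(m) = -1.074334 < 0 → root in [2.298600, 4.630000]
step 2: m = 3.464300, f(m) = 31.796047 > 0 → root in [2.298600, 3.464300]
Midpoint of [2.298600, 3.464300] = 2.881450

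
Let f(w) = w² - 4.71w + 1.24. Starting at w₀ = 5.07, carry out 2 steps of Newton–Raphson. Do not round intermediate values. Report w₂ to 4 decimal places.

f'(w) = 2w - 4.71
w_0 = 5.070000: f = 3.065200, f' = 5.430000 → w_1 = 5.070000 - (3.065200)/(5.430000) = 4.505506
w_1 = 4.505506: f = 0.318653, f' = 4.301013 → w_2 = 4.505506 - (0.318653)/(4.301013) = 4.431419

4.4314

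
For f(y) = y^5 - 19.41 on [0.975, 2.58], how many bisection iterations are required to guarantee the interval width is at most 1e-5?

18

Initial width b − a = 2.58 − 0.975 = 1.605000.
After n steps the width is (b−a)/2^n; need (b−a)/2^n ≤ 1e-5.
So n ≥ log₂(1.605000/1e-5) = log₂(160500.0000) ≈ 17.2922.
Hence n = 18.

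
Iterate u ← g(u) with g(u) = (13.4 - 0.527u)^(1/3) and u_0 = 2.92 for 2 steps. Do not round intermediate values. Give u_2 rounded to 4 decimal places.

u_1 = g(2.920000) = 2.280565
u_2 = g(2.280565) = 2.301961

2.3020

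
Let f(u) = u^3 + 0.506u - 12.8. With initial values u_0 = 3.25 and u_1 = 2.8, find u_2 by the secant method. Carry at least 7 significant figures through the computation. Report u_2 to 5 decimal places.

2.42266

f(u_0) = 23.172625, f(u_1) = 10.568800
u_2 = 2.800000 - (10.568800)·(2.800000 - 3.250000)/(10.568800 - (23.172625)) = 2.422657; f(u_2) = 2.645092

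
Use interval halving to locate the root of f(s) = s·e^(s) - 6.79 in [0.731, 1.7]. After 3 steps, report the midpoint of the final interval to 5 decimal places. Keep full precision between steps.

1.51831

f(0.731000) = -5.271598, f(1.700000) = 2.515711 (opposite signs)
step 1: m = 1.215500, f(m) = -2.691359 < 0 → root in [1.215500, 1.700000]
step 2: m = 1.457750, f(m) = -0.527095 < 0 → root in [1.457750, 1.700000]
step 3: m = 1.578875, f(m) = 0.866750 > 0 → root in [1.457750, 1.578875]
Midpoint of [1.457750, 1.578875] = 1.518312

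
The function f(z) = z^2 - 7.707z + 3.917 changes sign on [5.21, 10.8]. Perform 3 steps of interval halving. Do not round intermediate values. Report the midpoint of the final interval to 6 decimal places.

6.956875

f(5.210000) = -9.092370, f(10.800000) = 37.321400 (opposite signs)
step 1: m = 8.005000, f(m) = 6.302490 > 0 → root in [5.210000, 8.005000]
step 2: m = 6.607500, f(m) = -3.347946 < 0 → root in [6.607500, 8.005000]
step 3: m = 7.306250, f(m) = 0.989020 > 0 → root in [6.607500, 7.306250]
Midpoint of [6.607500, 7.306250] = 6.956875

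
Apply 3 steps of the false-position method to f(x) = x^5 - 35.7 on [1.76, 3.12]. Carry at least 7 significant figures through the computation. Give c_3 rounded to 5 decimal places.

1.96026

False-position update: c = (a·f(b) − b·f(a))/(f(b) − f(a)); replace the endpoint whose sign matches f(c).
f(1.760000) = -18.812579, f(3.120000) = 259.946655
step 1: c = 1.851782, f(c) = -13.925439 < 0 → new bracket [1.851782, 3.120000]
step 2: c = 1.916267, f(c) = -9.860769 < 0 → new bracket [1.916267, 3.120000]
step 3: c = 1.960260, f(c) = -6.755351 < 0 → new bracket [1.960260, 3.120000]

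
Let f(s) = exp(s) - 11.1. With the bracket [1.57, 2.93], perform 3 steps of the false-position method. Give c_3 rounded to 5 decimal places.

2.39379

f(1.570000) = -6.293352, f(2.930000) = 7.627630
step 1: c = 2.184824, f(c) = -2.210913 < 0 → new bracket [2.184824, 2.930000]
step 2: c = 2.352280, f(c) = -0.590497 < 0 → new bracket [2.352280, 2.930000]
step 3: c = 2.393791, f(c) = -0.145057 < 0 → new bracket [2.393791, 2.930000]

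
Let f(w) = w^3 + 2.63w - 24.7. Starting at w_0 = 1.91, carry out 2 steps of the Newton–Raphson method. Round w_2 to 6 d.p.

f'(w) = 3w^2 + 2.63
w_0 = 1.910000: f = -12.708829, f' = 13.574300 → w_1 = 1.910000 - (-12.708829)/(13.574300) = 2.846242
w_1 = 2.846242: f = 5.843288, f' = 26.933280 → w_2 = 2.846242 - (5.843288)/(26.933280) = 2.629288

2.629288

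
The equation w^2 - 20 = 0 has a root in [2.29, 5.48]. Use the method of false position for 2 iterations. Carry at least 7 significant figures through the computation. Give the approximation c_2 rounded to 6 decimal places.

4.442632

False-position update: c = (a·f(b) − b·f(a))/(f(b) − f(a)); replace the endpoint whose sign matches f(c).
f(2.290000) = -14.755900, f(5.480000) = 10.030400
step 1: c = 4.189086, f(c) = -2.451557 < 0 → new bracket [4.189086, 5.480000]
step 2: c = 4.442632, f(c) = -0.263020 < 0 → new bracket [4.442632, 5.480000]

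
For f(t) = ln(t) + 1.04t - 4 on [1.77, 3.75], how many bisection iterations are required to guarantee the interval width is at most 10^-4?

Initial width b − a = 3.75 − 1.77 = 1.980000.
After n steps the width is (b−a)/2^n; need (b−a)/2^n ≤ 10^-4.
So n ≥ log₂(1.980000/10^-4) = log₂(19800.0000) ≈ 14.2732.
Hence n = 15.

15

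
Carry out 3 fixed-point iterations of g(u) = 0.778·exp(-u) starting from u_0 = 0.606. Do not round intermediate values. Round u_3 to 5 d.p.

u_1 = g(0.606000) = 0.424421
u_2 = g(0.424421) = 0.508927
u_3 = g(0.508927) = 0.467687

0.46769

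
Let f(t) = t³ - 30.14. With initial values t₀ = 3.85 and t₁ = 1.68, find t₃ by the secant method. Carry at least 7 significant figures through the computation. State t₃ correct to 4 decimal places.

3.3863

f(t_0) = 26.926625, f(t_1) = -25.398368
t_2 = 1.680000 - (-25.398368)·(1.680000 - 3.850000)/(-25.398368 - (26.926625)) = 2.733310; f(t_2) = -9.719477
t_3 = 2.733310 - (-9.719477)·(2.733310 - 1.680000)/(-9.719477 - (-25.398368)) = 3.386266; f(t_3) = 8.689641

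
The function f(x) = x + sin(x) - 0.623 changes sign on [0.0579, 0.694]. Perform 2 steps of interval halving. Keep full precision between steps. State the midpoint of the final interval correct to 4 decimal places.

f(0.057900) = -0.507232, f(0.694000) = 0.710617 (opposite signs)
step 1: m = 0.375950, f(m) = 0.120106 > 0 → root in [0.057900, 0.375950]
step 2: m = 0.216925, f(m) = -0.190847 < 0 → root in [0.216925, 0.375950]
Midpoint of [0.216925, 0.375950] = 0.296437

0.2964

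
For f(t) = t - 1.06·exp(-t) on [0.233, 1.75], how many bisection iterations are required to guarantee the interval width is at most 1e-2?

Initial width b − a = 1.75 − 0.233 = 1.517000.
After n steps the width is (b−a)/2^n; need (b−a)/2^n ≤ 1e-2.
So n ≥ log₂(1.517000/1e-2) = log₂(151.7000) ≈ 7.2451.
Hence n = 8.

8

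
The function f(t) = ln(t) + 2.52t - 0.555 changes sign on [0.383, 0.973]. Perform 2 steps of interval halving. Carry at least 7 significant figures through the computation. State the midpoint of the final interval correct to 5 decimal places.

f(0.383000) = -0.549560, f(0.973000) = 1.869589 (opposite signs)
step 1: m = 0.678000, f(m) = 0.764952 > 0 → root in [0.383000, 0.678000]
step 2: m = 0.530500, f(m) = 0.147925 > 0 → root in [0.383000, 0.530500]
Midpoint of [0.383000, 0.530500] = 0.456750

0.45675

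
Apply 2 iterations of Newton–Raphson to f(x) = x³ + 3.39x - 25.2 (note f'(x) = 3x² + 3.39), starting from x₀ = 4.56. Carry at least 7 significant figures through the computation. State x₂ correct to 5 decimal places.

x_0 = 4.560000: f = 85.077216, f' = 65.770800 → x_1 = 4.560000 - (85.077216)/(65.770800) = 3.266459
x_1 = 3.266459: f = 20.725617, f' = 35.399266 → x_2 = 3.266459 - (20.725617)/(35.399266) = 2.680978

2.68098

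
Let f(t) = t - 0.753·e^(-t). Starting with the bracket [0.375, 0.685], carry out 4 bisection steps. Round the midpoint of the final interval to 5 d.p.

f(0.375000) = -0.142529, f(0.685000) = 0.305420 (opposite signs)
step 1: m = 0.530000, f(m) = 0.086780 > 0 → root in [0.375000, 0.530000]
step 2: m = 0.452500, f(m) = -0.026435 < 0 → root in [0.452500, 0.530000]
step 3: m = 0.491250, f(m) = 0.030519 > 0 → root in [0.452500, 0.491250]
step 4: m = 0.471875, f(m) = 0.002130 > 0 → root in [0.452500, 0.471875]
Midpoint of [0.452500, 0.471875] = 0.462188

0.46219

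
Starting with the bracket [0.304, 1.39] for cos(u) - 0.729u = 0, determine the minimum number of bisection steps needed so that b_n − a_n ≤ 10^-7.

Initial width b − a = 1.39 − 0.304 = 1.086000.
After n steps the width is (b−a)/2^n; need (b−a)/2^n ≤ 10^-7.
So n ≥ log₂(1.086000/10^-7) = log₂(10860000.0000) ≈ 23.3725.
Hence n = 24.

24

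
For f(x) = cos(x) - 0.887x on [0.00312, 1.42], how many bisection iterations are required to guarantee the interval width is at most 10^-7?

24

Initial width b − a = 1.42 − 0.00312 = 1.416880.
After n steps the width is (b−a)/2^n; need (b−a)/2^n ≤ 10^-7.
So n ≥ log₂(1.416880/10^-7) = log₂(14168800.0000) ≈ 23.7562.
Hence n = 24.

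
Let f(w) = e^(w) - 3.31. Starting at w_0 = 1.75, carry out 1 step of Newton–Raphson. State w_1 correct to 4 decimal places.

1.3252

Newton update: w ← w − f(w)/f'(w).
f'(w) = e^(w)
w_0 = 1.750000: f = 2.444603, f' = 5.754603 → w_1 = 1.750000 - (2.444603)/(5.754603) = 1.325192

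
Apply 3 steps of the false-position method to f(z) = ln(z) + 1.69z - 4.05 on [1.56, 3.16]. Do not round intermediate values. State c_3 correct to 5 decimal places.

f(1.560000) = -0.968914, f(3.160000) = 2.440972
step 1: c = 2.014638, f(c) = 0.055177 > 0 → new bracket [1.560000, 2.014638]
step 2: c = 1.990142, f(c) = 0.001546 > 0 → new bracket [1.560000, 1.990142]
step 3: c = 1.989457, f(c) = 0.000044 > 0 → new bracket [1.560000, 1.989457]

1.98946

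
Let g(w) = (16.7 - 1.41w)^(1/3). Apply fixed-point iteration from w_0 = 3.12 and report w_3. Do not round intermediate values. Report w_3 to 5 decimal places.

w_1 = g(3.120000) = 2.308400
w_2 = g(2.308400) = 2.377873
w_3 = g(2.377873) = 2.372084

2.37208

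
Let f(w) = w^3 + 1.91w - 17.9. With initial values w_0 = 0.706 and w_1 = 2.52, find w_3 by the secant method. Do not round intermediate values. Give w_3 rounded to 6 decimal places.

Secant update: w_(k+1) = w_k − f(w_k)·(w_k − w_(k-1))/(f(w_k) − f(w_(k-1))).
f(w_0) = -16.199644, f(w_1) = 2.916208
w_2 = 2.520000 - (2.916208)·(2.520000 - 0.706000)/(2.916208 - (-16.199644)) = 2.243266; f(w_2) = -2.326699
w_3 = 2.243266 - (-2.326699)·(2.243266 - 2.520000)/(-2.326699 - (2.916208)) = 2.366075; f(w_3) = -0.134768

2.366075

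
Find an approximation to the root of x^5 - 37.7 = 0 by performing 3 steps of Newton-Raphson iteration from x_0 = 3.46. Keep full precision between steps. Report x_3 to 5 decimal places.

Newton update: x ← x − f(x)/f'(x).
f'(x) = 5x^4
x_0 = 3.460000: f = 458.184455, f' = 716.596033 → x_1 = 3.460000 - (458.184455)/(716.596033) = 2.820610
x_1 = 2.820610: f = 140.831593, f' = 316.476938 → x_2 = 2.820610 - (140.831593)/(316.476938) = 2.375612
x_2 = 2.375612: f = 37.961934, f' = 159.247254 → x_3 = 2.375612 - (37.961934)/(159.247254) = 2.137228

2.13723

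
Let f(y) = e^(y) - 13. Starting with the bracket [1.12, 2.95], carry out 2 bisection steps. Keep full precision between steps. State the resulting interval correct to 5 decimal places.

[2.49250, 2.95000]

f(1.120000) = -9.935146, f(2.950000) = 6.105954 (opposite signs)
step 1: m = 2.035000, f(m) = -5.347748 < 0 → root in [2.035000, 2.950000]
step 2: m = 2.492500, f(m) = -0.908533 < 0 → root in [2.492500, 2.950000]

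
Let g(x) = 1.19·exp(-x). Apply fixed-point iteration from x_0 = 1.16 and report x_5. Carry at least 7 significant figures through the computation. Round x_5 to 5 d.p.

x_1 = g(1.160000) = 0.373049
x_2 = g(0.373049) = 0.819472
x_3 = g(0.819472) = 0.524391
x_4 = g(0.524391) = 0.704380
x_5 = g(0.704380) = 0.588354

0.58835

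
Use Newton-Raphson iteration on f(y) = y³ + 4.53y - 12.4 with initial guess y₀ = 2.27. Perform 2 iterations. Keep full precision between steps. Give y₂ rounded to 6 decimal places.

1.687948

Newton update: y ← y − f(y)/f'(y).
f'(y) = 3y² + 4.53
y_0 = 2.270000: f = 9.580183, f' = 19.988700 → y_1 = 2.270000 - (9.580183)/(19.988700) = 1.790720
y_1 = 1.790720: f = 1.454225, f' = 14.150035 → y_2 = 1.790720 - (1.454225)/(14.150035) = 1.687948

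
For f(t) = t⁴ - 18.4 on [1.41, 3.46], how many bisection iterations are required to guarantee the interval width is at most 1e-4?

15

Initial width b − a = 3.46 − 1.41 = 2.050000.
After n steps the width is (b−a)/2^n; need (b−a)/2^n ≤ 1e-4.
So n ≥ log₂(2.050000/1e-4) = log₂(20500.0000) ≈ 14.3233.
Hence n = 15.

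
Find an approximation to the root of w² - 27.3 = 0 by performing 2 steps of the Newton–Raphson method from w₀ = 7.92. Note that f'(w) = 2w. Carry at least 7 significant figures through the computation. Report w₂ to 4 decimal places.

Newton update: w ← w − f(w)/f'(w).
w_0 = 7.920000: f = 35.426400, f' = 15.840000 → w_1 = 7.920000 - (35.426400)/(15.840000) = 5.683485
w_1 = 5.683485: f = 5.002000, f' = 11.366970 → w_2 = 5.683485 - (5.002000)/(11.366970) = 5.243438

5.2434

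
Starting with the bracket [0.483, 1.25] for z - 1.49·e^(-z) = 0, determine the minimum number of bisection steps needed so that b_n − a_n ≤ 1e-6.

Initial width b − a = 1.25 − 0.483 = 0.767000.
After n steps the width is (b−a)/2^n; need (b−a)/2^n ≤ 1e-6.
So n ≥ log₂(0.767000/1e-6) = log₂(767000.0000) ≈ 19.5489.
Hence n = 20.

20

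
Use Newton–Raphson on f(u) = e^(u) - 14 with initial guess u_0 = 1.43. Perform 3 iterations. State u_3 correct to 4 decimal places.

2.7306

Newton update: u ← u − f(u)/f'(u).
f'(u) = e^(u)
u_0 = 1.430000: f = -9.821301, f' = 4.178699 → u_1 = 1.430000 - (-9.821301)/(4.178699) = 3.780325
u_1 = 3.780325: f = 29.830280, f' = 43.830280 → u_2 = 3.780325 - (29.830280)/(43.830280) = 3.099739
u_2 = 3.099739: f = 8.192154, f' = 22.192154 → u_3 = 3.099739 - (8.192154)/(22.192154) = 2.730592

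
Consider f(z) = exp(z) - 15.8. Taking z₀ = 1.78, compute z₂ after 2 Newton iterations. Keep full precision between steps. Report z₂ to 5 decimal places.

Newton update: z ← z − f(z)/f'(z).
f'(z) = exp(z)
z_0 = 1.780000: f = -9.870144, f' = 5.929856 → z_1 = 1.780000 - (-9.870144)/(5.929856) = 3.444483
z_1 = 3.444483: f = 15.527075, f' = 31.327075 → z_2 = 3.444483 - (15.527075)/(31.327075) = 2.948839

2.94884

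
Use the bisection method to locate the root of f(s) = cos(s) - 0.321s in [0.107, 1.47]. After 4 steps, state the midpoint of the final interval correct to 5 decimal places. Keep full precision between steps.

1.17184

f(0.107000) = 0.959934, f(1.470000) = -0.371244 (opposite signs)
step 1: m = 0.788500, f(m) = 0.451802 > 0 → root in [0.788500, 1.470000]
step 2: m = 1.129250, f(m) = 0.064849 > 0 → root in [1.129250, 1.470000]
step 3: m = 1.299625, f(m) = -0.149319 < 0 → root in [1.129250, 1.299625]
step 4: m = 1.214437, f(m) = -0.040970 < 0 → root in [1.129250, 1.214437]
Midpoint of [1.129250, 1.214437] = 1.171844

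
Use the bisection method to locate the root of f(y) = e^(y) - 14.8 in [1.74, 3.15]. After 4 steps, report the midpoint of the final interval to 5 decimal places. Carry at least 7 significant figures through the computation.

f(1.740000) = -9.102657, f(3.150000) = 8.536065 (opposite signs)
step 1: m = 2.445000, f(m) = -3.269450 < 0 → root in [2.445000, 3.150000]
step 2: m = 2.797500, f(m) = 1.603587 > 0 → root in [2.445000, 2.797500]
step 3: m = 2.621250, f(m) = -1.047096 < 0 → root in [2.621250, 2.797500]
step 4: m = 2.709375, f(m) = 0.219885 > 0 → root in [2.621250, 2.709375]
Midpoint of [2.621250, 2.709375] = 2.665312

2.66531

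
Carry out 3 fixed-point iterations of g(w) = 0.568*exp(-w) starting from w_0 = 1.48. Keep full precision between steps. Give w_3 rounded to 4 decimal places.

0.3448

w_1 = g(1.480000) = 0.129298
w_2 = g(0.129298) = 0.499108
w_3 = g(0.499108) = 0.344817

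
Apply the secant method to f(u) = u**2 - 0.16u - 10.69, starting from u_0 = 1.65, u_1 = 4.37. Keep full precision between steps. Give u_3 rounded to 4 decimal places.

3.3090

f(u_0) = -8.231500, f(u_1) = 7.707700
u_2 = 4.370000 - (7.707700)·(4.370000 - 1.650000)/(7.707700 - (-8.231500)) = 3.054693; f(u_2) = -1.847603
u_3 = 3.054693 - (-1.847603)·(3.054693 - 4.370000)/(-1.847603 - (7.707700)) = 3.309019; f(u_3) = -0.269835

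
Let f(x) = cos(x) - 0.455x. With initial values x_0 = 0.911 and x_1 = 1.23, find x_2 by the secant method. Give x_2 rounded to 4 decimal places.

1.0604

f(x_0) = 0.198451, f(x_1) = -0.225412
x_2 = 1.230000 - (-0.225412)·(1.230000 - 0.911000)/(-0.225412 - (0.198451)) = 1.060354; f(x_2) = 0.006102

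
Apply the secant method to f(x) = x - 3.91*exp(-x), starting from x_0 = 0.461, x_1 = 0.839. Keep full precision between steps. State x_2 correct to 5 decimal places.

f(x_0) = -2.004852, f(x_1) = -0.850677
x_2 = 0.839000 - (-0.850677)·(0.839000 - 0.461000)/(-0.850677 - (-2.004852)) = 1.117602; f(x_2) = -0.161214

1.11760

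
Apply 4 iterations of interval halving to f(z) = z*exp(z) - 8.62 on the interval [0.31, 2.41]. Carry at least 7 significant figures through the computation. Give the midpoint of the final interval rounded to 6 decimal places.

1.688125

f(0.310000) = -8.197338, f(2.410000) = 18.212846 (opposite signs)
step 1: m = 1.360000, f(m) = -3.321177 < 0 → root in [1.360000, 2.410000]
step 2: m = 1.885000, f(m) = 3.795278 > 0 → root in [1.360000, 1.885000]
step 3: m = 1.622500, f(m) = -0.400839 < 0 → root in [1.622500, 1.885000]
step 4: m = 1.753750, f(m) = 1.510051 > 0 → root in [1.622500, 1.753750]
Midpoint of [1.622500, 1.753750] = 1.688125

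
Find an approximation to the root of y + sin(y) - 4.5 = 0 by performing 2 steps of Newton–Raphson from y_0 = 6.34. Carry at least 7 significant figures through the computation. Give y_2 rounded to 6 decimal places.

5.321846

f'(y) = 1 + cos(y)
y_0 = 6.340000: f = 1.896784, f' = 1.998386 → y_1 = 6.340000 - (1.896784)/(1.998386) = 5.390842
y_1 = 5.390842: f = 0.112298, f' = 1.627590 → y_2 = 5.390842 - (0.112298)/(1.627590) = 5.321846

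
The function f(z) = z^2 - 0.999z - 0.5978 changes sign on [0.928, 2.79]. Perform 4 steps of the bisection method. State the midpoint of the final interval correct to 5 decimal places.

1.45169

f(0.928000) = -0.663688, f(2.790000) = 4.399090 (opposite signs)
step 1: m = 1.859000, f(m) = 1.000940 > 0 → root in [0.928000, 1.859000]
step 2: m = 1.393500, f(m) = -0.048064 < 0 → root in [1.393500, 1.859000]
step 3: m = 1.626250, f(m) = 0.422265 > 0 → root in [1.393500, 1.626250]
step 4: m = 1.509875, f(m) = 0.173557 > 0 → root in [1.393500, 1.509875]
Midpoint of [1.393500, 1.509875] = 1.451688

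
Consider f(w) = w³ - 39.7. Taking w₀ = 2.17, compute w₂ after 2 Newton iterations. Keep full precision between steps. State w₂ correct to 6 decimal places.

3.568217

f'(w) = 3w²
w_0 = 2.170000: f = -29.481687, f' = 14.126700 → w_1 = 2.170000 - (-29.481687)/(14.126700) = 4.256948
w_1 = 4.256948: f = 37.442731, f' = 54.364816 → w_2 = 4.256948 - (37.442731)/(54.364816) = 3.568217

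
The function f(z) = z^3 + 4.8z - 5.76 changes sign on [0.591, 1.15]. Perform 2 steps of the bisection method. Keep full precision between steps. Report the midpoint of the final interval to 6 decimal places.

0.940375

f(0.591000) = -2.716775, f(1.150000) = 1.280875 (opposite signs)
step 1: m = 0.870500, f(m) = -0.921961 < 0 → root in [0.870500, 1.150000]
step 2: m = 1.010250, f(m) = 0.120266 > 0 → root in [0.870500, 1.010250]
Midpoint of [0.870500, 1.010250] = 0.940375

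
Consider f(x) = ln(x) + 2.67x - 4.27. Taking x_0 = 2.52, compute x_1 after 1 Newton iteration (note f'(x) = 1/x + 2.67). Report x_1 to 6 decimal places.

x_0 = 2.520000: f = 3.382659, f' = 3.066825 → x_1 = 2.520000 - (3.382659)/(3.066825) = 1.417016

1.417016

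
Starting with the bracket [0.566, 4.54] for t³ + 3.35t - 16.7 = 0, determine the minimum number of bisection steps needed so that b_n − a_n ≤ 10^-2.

9

Initial width b − a = 4.54 − 0.566 = 3.974000.
After n steps the width is (b−a)/2^n; need (b−a)/2^n ≤ 10^-2.
So n ≥ log₂(3.974000/10^-2) = log₂(397.4000) ≈ 8.6344.
Hence n = 9.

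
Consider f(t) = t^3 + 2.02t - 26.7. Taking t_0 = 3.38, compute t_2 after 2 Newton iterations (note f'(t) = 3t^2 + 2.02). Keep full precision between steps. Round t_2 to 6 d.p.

2.767186

t_0 = 3.380000: f = 18.742072, f' = 36.293200 → t_1 = 3.380000 - (18.742072)/(36.293200) = 2.863593
t_1 = 2.863593: f = 2.566386, f' = 26.620490 → t_2 = 2.863593 - (2.566386)/(26.620490) = 2.767186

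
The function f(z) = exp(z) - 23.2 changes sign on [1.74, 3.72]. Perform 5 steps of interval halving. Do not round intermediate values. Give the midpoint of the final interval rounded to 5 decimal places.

f(1.740000) = -17.502657, f(3.720000) = 18.064394 (opposite signs)
step 1: m = 2.730000, f(m) = -7.867113 < 0 → root in [2.730000, 3.720000]
step 2: m = 3.225000, f(m) = 1.953574 > 0 → root in [2.730000, 3.225000]
step 3: m = 2.977500, f(m) = -3.561341 < 0 → root in [2.977500, 3.225000]
step 4: m = 3.101250, f(m) = -0.974284 < 0 → root in [3.101250, 3.225000]
step 5: m = 3.163125, f(m) = 0.444369 > 0 → root in [3.101250, 3.163125]
Midpoint of [3.101250, 3.163125] = 3.132188

3.13219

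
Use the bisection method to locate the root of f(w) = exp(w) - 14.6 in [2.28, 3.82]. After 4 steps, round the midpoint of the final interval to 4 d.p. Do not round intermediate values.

f(2.280000) = -4.823320, f(3.820000) = 31.004208 (opposite signs)
step 1: m = 3.050000, f(m) = 6.515344 > 0 → root in [2.280000, 3.050000]
step 2: m = 2.665000, f(m) = -0.232050 < 0 → root in [2.665000, 3.050000]
step 3: m = 2.857500, f(m) = 2.817928 > 0 → root in [2.665000, 2.857500]
step 4: m = 2.761250, f(m) = 1.219605 > 0 → root in [2.665000, 2.761250]
Midpoint of [2.665000, 2.761250] = 2.713125

2.7131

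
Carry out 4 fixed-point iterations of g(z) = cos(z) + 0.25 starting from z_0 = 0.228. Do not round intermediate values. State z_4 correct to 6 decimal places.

0.720387

z_1 = g(0.228000) = 1.224120
z_2 = g(1.224120) = 0.589773
z_3 = g(0.589773) = 1.081067
z_4 = g(1.081067) = 0.720387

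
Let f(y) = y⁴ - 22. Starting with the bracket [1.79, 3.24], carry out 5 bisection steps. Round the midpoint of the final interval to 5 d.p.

f(1.790000) = -11.733743, f(3.240000) = 88.199606 (opposite signs)
step 1: m = 2.515000, f(m) = 18.008471 > 0 → root in [1.790000, 2.515000]
step 2: m = 2.152500, f(m) = -0.532937 < 0 → root in [2.152500, 2.515000]
step 3: m = 2.333750, f(m) = 7.663154 > 0 → root in [2.152500, 2.333750]
step 4: m = 2.243125, f(m) = 3.317097 > 0 → root in [2.152500, 2.243125]
step 5: m = 2.197812, f(m) = 1.332569 > 0 → root in [2.152500, 2.197812]
Midpoint of [2.152500, 2.197812] = 2.175156

2.17516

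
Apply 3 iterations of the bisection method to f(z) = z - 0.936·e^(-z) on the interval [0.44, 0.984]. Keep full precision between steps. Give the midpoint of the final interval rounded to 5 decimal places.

f(0.440000) = -0.162818, f(0.984000) = 0.634111 (opposite signs)
step 1: m = 0.712000, f(m) = 0.252740 > 0 → root in [0.440000, 0.712000]
step 2: m = 0.576000, f(m) = 0.049835 > 0 → root in [0.440000, 0.576000]
step 3: m = 0.508000, f(m) = -0.055189 < 0 → root in [0.508000, 0.576000]
Midpoint of [0.508000, 0.576000] = 0.542000

0.54200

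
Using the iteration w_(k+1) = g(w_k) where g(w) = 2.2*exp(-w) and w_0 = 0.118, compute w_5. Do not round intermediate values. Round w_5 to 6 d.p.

w_1 = g(0.118000) = 1.955131
w_2 = g(1.955131) = 0.311401
w_3 = g(0.311401) = 1.611324
w_4 = g(1.611324) = 0.439171
w_5 = g(0.439171) = 1.418056

1.418056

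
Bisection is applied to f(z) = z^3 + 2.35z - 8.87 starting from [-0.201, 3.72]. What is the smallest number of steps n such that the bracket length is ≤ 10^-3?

Initial width b − a = 3.72 − -0.201 = 3.921000.
After n steps the width is (b−a)/2^n; need (b−a)/2^n ≤ 10^-3.
So n ≥ log₂(3.921000/10^-3) = log₂(3921.0000) ≈ 11.9370.
Hence n = 12.

12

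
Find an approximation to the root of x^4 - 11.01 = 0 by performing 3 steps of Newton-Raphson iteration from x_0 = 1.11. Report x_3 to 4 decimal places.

f'(x) = 4x^3
x_0 = 1.110000: f = -9.491930, f' = 5.470524 → x_1 = 1.110000 - (-9.491930)/(5.470524) = 2.845104
x_1 = 2.845104: f = 54.512846, f' = 92.120133 → x_2 = 2.845104 - (54.512846)/(92.120133) = 2.253346
x_2 = 2.253346: f = 14.771701, f' = 45.766075 → x_3 = 2.253346 - (14.771701)/(45.766075) = 1.930581

1.9306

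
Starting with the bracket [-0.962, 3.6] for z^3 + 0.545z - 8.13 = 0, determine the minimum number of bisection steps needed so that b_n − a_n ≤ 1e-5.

Initial width b − a = 3.6 − -0.962 = 4.562000.
After n steps the width is (b−a)/2^n; need (b−a)/2^n ≤ 1e-5.
So n ≥ log₂(4.562000/1e-5) = log₂(456200.0000) ≈ 18.7993.
Hence n = 19.

19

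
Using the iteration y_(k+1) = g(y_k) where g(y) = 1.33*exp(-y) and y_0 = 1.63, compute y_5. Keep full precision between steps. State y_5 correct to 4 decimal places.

0.5827

y_1 = g(1.630000) = 0.260586
y_2 = g(0.260586) = 1.024898
y_3 = g(1.024898) = 0.477248
y_4 = g(0.477248) = 0.825250
y_5 = g(0.825250) = 0.582707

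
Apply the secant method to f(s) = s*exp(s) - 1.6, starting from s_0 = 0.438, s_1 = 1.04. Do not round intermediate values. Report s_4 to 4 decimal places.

0.7541

f(s_0) = -0.921273, f(s_1) = 1.342386
s_2 = 1.040000 - (1.342386)·(1.040000 - 0.438000)/(1.342386 - (-0.921273)) = 0.683004; f(s_2) = -0.247776
s_3 = 0.683004 - (-0.247776)·(0.683004 - 1.040000)/(-0.247776 - (1.342386)) = 0.738631; f(s_3) = -0.053996
s_4 = 0.738631 - (-0.053996)·(0.738631 - 0.683004)/(-0.053996 - (-0.247776)) = 0.754131; f(s_4) = 0.003103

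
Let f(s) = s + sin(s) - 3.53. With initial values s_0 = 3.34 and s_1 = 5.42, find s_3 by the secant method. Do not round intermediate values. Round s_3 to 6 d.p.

f(s_0) = -0.387108, f(s_1) = 1.130083
s_2 = 5.420000 - (1.130083)·(5.420000 - 3.340000)/(1.130083 - (-0.387108)) = 3.870708; f(s_2) = -0.325502
s_3 = 3.870708 - (-0.325502)·(3.870708 - 5.420000)/(-0.325502 - (1.130083)) = 4.217165; f(s_3) = -0.192697

4.217165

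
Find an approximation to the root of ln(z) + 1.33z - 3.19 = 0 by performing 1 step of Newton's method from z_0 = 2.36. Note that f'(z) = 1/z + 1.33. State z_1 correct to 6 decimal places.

1.899574

Newton update: z ← z − f(z)/f'(z).
z_0 = 2.360000: f = 0.807462, f' = 1.753729 → z_1 = 2.360000 - (0.807462)/(1.753729) = 1.899574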